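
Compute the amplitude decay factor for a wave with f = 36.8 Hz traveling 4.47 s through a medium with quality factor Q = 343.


pi*f*t/Q = pi*36.8*4.47/343 = 1.506646
A/A0 = exp(-1.506646) = 0.221652

0.221652


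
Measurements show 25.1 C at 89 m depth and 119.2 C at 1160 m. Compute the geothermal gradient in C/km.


dT = 119.2 - 25.1 = 94.1 C
dz = 1160 - 89 = 1071 m
gradient = dT/dz * 1000 = 94.1/1071 * 1000 = 87.8618 C/km

87.8618


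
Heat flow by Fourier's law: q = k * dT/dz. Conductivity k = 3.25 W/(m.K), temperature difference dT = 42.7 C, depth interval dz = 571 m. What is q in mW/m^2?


q = k * dT / dz * 1000
= 3.25 * 42.7 / 571 * 1000
= 0.243039 * 1000
= 243.0385 mW/m^2

243.0385


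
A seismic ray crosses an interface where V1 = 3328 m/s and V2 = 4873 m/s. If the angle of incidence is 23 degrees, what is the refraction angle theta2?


sin(theta1) = sin(23 deg) = 0.390731
sin(theta2) = V2/V1 * sin(theta1) = 4873/3328 * 0.390731 = 0.572125
theta2 = arcsin(0.572125) = 34.8986 degrees

34.8986


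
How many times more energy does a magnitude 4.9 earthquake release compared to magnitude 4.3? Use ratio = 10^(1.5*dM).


M2 - M1 = 4.9 - 4.3 = 0.6
1.5 * 0.6 = 0.9
ratio = 10^0.9 = 7.94

7.94


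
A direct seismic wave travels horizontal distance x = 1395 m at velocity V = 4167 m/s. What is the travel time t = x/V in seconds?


t = x / V
= 1395 / 4167
= 0.3348 s

0.3348


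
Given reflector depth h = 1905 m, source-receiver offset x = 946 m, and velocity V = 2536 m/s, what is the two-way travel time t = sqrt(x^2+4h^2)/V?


x^2 + 4h^2 = 946^2 + 4*1905^2 = 894916 + 14516100 = 15411016
sqrt(15411016) = 3925.6867
t = 3925.6867 / 2536 = 1.548 s

1.548


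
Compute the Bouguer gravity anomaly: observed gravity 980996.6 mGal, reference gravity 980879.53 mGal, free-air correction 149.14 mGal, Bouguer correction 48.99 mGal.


BA = g_obs - g_ref + FAC - BC
= 980996.6 - 980879.53 + 149.14 - 48.99
= 217.22 mGal

217.22


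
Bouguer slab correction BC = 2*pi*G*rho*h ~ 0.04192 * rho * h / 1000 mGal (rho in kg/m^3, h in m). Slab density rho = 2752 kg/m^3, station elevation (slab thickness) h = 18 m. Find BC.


BC = 0.04192 * rho * h / 1000
= 0.04192 * 2752 * 18 / 1000
= 2.0765 mGal

2.0765


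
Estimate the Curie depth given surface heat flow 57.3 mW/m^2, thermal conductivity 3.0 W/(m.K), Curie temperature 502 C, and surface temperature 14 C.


T_Curie - T_surf = 502 - 14 = 488 C
Convert q to W/m^2: 57.3 mW/m^2 = 0.0573 W/m^2
d = 488 * 3.0 / 0.0573 = 25549.74 m

25549.74


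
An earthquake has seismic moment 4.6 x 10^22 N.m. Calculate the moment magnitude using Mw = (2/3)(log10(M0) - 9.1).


log10(M0) = log10(4.6 x 10^22) = 22.6628
Mw = 2/3 * (22.6628 - 9.1)
= 2/3 * 13.5628
= 9.04

9.04


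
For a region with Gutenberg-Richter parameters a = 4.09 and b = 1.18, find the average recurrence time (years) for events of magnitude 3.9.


log10(N) = 4.09 - 1.18*3.9 = -0.512
N = 10^-0.512 = 0.30761
T = 1/N = 1/0.30761 = 3.2509 years

3.2509


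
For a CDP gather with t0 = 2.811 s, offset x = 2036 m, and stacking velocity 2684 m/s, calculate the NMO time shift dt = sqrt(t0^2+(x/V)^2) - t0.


x/Vnmo = 2036/2684 = 0.758569
(x/Vnmo)^2 = 0.575427
t0^2 = 7.901721
sqrt(7.901721 + 0.575427) = 2.911554
dt = 2.911554 - 2.811 = 0.100554

0.100554


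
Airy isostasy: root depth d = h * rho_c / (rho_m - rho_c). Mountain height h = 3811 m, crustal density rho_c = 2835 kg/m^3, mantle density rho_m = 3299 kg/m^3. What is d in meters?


rho_m - rho_c = 3299 - 2835 = 464
d = 3811 * 2835 / 464
= 10804185 / 464
= 23284.88 m

23284.88


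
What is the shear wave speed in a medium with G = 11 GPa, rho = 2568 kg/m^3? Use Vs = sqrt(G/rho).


Convert G to Pa: G = 11e9 Pa
Compute G/rho = 11e9 / 2568 = 4283489.0966
Vs = sqrt(4283489.0966) = 2069.66 m/s

2069.66


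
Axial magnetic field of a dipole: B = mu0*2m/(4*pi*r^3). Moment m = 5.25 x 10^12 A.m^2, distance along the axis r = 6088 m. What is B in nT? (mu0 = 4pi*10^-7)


m = 5.25 x 10^12 = 5250000000000 A.m^2
2m = 10500000000000 A.m^2
r^3 = 6088^3 = 225644073472
B = (4pi*10^-7) * 10500000000000 / (4*pi * 225644073472) * 1e9
= 13194689.145077 / 2835527054182.84 * 1e9
= 4653.3462 nT

4653.3462


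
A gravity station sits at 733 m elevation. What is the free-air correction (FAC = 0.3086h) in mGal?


FAC = 0.3086 * h
= 0.3086 * 733
= 226.2038 mGal

226.2038


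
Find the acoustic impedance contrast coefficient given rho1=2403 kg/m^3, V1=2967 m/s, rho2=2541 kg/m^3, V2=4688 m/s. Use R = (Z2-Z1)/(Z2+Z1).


Z1 = 2403 * 2967 = 7129701
Z2 = 2541 * 4688 = 11912208
R = (11912208 - 7129701) / (11912208 + 7129701) = 4782507 / 19041909 = 0.2512

0.2512


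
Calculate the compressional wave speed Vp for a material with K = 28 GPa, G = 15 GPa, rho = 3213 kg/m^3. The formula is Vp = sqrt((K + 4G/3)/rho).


First compute the effective modulus:
K + 4G/3 = 28e9 + 4*15e9/3 = 48000000000.0 Pa
Then divide by density:
48000000000.0 / 3213 = 14939309.057 Pa/(kg/m^3)
Take the square root:
Vp = sqrt(14939309.057) = 3865.14 m/s

3865.14


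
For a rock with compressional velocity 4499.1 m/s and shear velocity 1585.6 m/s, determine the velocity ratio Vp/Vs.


Vp/Vs = 4499.1 / 1585.6
= 2.8375

2.8375


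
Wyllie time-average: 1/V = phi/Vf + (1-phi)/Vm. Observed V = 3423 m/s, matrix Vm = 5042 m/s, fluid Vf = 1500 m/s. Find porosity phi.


1/V - 1/Vm = 1/3423 - 1/5042 = 9.381e-05
1/Vf - 1/Vm = 1/1500 - 1/5042 = 0.00046833
phi = 9.381e-05 / 0.00046833 = 0.2003

0.2003


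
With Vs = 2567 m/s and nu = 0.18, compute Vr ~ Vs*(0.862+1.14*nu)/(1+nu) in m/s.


Numerator factor = 0.862 + 1.14*0.18 = 1.0672
Denominator = 1 + 0.18 = 1.18
Vr = 2567 * 1.0672 / 1.18 = 2321.61 m/s

2321.61


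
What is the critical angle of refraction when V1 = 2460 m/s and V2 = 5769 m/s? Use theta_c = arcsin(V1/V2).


V1/V2 = 2460/5769 = 0.426417
theta_c = arcsin(0.426417) = 25.2404 degrees

25.2404


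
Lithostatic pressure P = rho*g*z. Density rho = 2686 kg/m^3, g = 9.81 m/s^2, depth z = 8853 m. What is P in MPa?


P = rho * g * z / 1e6
= 2686 * 9.81 * 8853 / 1e6
= 233273539.98 / 1e6
= 233.2735 MPa

233.2735


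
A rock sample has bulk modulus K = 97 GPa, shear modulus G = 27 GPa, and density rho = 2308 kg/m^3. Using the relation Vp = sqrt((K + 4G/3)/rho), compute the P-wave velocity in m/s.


First compute the effective modulus:
K + 4G/3 = 97e9 + 4*27e9/3 = 133000000000.0 Pa
Then divide by density:
133000000000.0 / 2308 = 57625649.9133 Pa/(kg/m^3)
Take the square root:
Vp = sqrt(57625649.9133) = 7591.16 m/s

7591.16


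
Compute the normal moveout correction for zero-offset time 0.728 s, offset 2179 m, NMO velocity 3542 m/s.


x/Vnmo = 2179/3542 = 0.615189
(x/Vnmo)^2 = 0.378458
t0^2 = 0.529984
sqrt(0.529984 + 0.378458) = 0.953122
dt = 0.953122 - 0.728 = 0.225122

0.225122


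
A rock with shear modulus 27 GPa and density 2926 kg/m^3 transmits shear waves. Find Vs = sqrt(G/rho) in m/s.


Convert G to Pa: G = 27e9 Pa
Compute G/rho = 27e9 / 2926 = 9227614.4908
Vs = sqrt(9227614.4908) = 3037.7 m/s

3037.7


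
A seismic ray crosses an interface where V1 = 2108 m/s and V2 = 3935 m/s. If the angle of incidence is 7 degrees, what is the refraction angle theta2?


sin(theta1) = sin(7 deg) = 0.121869
sin(theta2) = V2/V1 * sin(theta1) = 3935/2108 * 0.121869 = 0.227493
theta2 = arcsin(0.227493) = 13.1495 degrees

13.1495


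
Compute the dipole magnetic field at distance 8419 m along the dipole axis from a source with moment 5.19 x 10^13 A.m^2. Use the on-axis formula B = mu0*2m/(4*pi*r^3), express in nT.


m = 5.19 x 10^13 = 51900000000000 A.m^2
2m = 103800000000000 A.m^2
r^3 = 8419^3 = 596735024059
B = (4pi*10^-7) * 103800000000000 / (4*pi * 596735024059) * 1e9
= 130438926.977048 / 7498793470893.93 * 1e9
= 17394.6552 nT

17394.6552


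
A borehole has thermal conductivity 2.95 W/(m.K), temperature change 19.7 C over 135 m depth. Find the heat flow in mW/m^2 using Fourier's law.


q = k * dT / dz * 1000
= 2.95 * 19.7 / 135 * 1000
= 0.430481 * 1000
= 430.4815 mW/m^2

430.4815


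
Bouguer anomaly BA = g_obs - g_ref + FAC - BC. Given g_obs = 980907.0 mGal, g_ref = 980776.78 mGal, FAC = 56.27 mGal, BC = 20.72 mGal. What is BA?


BA = g_obs - g_ref + FAC - BC
= 980907.0 - 980776.78 + 56.27 - 20.72
= 165.77 mGal

165.77


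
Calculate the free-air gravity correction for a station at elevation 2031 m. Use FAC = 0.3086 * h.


FAC = 0.3086 * h
= 0.3086 * 2031
= 626.7666 mGal

626.7666


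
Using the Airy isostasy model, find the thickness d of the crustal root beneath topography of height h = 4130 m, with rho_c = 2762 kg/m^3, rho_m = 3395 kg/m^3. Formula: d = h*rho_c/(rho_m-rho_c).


rho_m - rho_c = 3395 - 2762 = 633
d = 4130 * 2762 / 633
= 11407060 / 633
= 18020.63 m

18020.63


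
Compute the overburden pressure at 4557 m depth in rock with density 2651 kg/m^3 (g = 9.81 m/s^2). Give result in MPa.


P = rho * g * z / 1e6
= 2651 * 9.81 * 4557 / 1e6
= 118510754.67 / 1e6
= 118.5108 MPa

118.5108


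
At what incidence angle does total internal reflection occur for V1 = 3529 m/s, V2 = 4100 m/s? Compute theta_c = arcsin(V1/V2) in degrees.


V1/V2 = 3529/4100 = 0.860732
theta_c = arcsin(0.860732) = 59.3988 degrees

59.3988


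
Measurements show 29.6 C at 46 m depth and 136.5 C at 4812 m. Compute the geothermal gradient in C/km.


dT = 136.5 - 29.6 = 106.9 C
dz = 4812 - 46 = 4766 m
gradient = dT/dz * 1000 = 106.9/4766 * 1000 = 22.4297 C/km

22.4297


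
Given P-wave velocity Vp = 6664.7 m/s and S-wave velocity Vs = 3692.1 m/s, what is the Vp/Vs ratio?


Vp/Vs = 6664.7 / 3692.1
= 1.8051

1.8051


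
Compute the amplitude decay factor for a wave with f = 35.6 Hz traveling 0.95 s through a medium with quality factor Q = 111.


pi*f*t/Q = pi*35.6*0.95/111 = 0.957195
A/A0 = exp(-0.957195) = 0.383968

0.383968


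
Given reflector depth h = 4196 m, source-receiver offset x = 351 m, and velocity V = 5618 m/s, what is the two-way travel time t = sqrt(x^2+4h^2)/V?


x^2 + 4h^2 = 351^2 + 4*4196^2 = 123201 + 70425664 = 70548865
sqrt(70548865) = 8399.3372
t = 8399.3372 / 5618 = 1.4951 s

1.4951


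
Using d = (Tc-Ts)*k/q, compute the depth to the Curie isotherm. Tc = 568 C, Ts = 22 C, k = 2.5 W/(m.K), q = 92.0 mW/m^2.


T_Curie - T_surf = 568 - 22 = 546 C
Convert q to W/m^2: 92.0 mW/m^2 = 0.092 W/m^2
d = 546 * 2.5 / 0.092 = 14836.96 m

14836.96


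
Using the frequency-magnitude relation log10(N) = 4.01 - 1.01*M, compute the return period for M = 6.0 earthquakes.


log10(N) = 4.01 - 1.01*6.0 = -2.05
N = 10^-2.05 = 0.008913
T = 1/N = 1/0.008913 = 112.2018 years

112.2018


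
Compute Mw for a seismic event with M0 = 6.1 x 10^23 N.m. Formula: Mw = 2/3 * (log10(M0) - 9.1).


log10(M0) = log10(6.1 x 10^23) = 23.7853
Mw = 2/3 * (23.7853 - 9.1)
= 2/3 * 14.6853
= 9.79

9.79


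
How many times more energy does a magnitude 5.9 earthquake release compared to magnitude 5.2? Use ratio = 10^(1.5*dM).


M2 - M1 = 5.9 - 5.2 = 0.7
1.5 * 0.7 = 1.05
ratio = 10^1.05 = 11.22

11.22


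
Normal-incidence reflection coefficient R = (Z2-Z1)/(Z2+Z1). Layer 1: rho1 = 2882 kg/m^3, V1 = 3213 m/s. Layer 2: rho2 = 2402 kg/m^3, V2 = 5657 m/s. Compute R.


Z1 = 2882 * 3213 = 9259866
Z2 = 2402 * 5657 = 13588114
R = (13588114 - 9259866) / (13588114 + 9259866) = 4328248 / 22847980 = 0.1894

0.1894


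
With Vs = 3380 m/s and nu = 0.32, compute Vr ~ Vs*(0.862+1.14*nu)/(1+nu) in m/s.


Numerator factor = 0.862 + 1.14*0.32 = 1.2268
Denominator = 1 + 0.32 = 1.32
Vr = 3380 * 1.2268 / 1.32 = 3141.35 m/s

3141.35


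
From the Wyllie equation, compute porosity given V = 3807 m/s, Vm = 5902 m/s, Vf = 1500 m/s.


1/V - 1/Vm = 1/3807 - 1/5902 = 9.324e-05
1/Vf - 1/Vm = 1/1500 - 1/5902 = 0.00049723
phi = 9.324e-05 / 0.00049723 = 0.1875

0.1875


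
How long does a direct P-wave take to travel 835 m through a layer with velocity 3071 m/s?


t = x / V
= 835 / 3071
= 0.2719 s

0.2719


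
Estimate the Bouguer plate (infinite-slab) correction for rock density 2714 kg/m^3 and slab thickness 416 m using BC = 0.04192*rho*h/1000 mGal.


BC = 0.04192 * rho * h / 1000
= 0.04192 * 2714 * 416 / 1000
= 47.3287 mGal

47.3287


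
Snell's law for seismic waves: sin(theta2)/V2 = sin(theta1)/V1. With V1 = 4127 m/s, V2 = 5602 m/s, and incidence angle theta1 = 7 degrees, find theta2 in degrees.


sin(theta1) = sin(7 deg) = 0.121869
sin(theta2) = V2/V1 * sin(theta1) = 5602/4127 * 0.121869 = 0.165426
theta2 = arcsin(0.165426) = 9.522 degrees

9.522


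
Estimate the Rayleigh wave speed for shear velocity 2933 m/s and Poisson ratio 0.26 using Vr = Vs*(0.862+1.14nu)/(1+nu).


Numerator factor = 0.862 + 1.14*0.26 = 1.1584
Denominator = 1 + 0.26 = 1.26
Vr = 2933 * 1.1584 / 1.26 = 2696.5 m/s

2696.5


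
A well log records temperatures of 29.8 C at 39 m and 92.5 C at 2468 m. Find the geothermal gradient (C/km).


dT = 92.5 - 29.8 = 62.7 C
dz = 2468 - 39 = 2429 m
gradient = dT/dz * 1000 = 62.7/2429 * 1000 = 25.8131 C/km

25.8131


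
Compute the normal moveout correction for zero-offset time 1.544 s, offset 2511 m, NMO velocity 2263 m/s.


x/Vnmo = 2511/2263 = 1.109589
(x/Vnmo)^2 = 1.231188
t0^2 = 2.383936
sqrt(2.383936 + 1.231188) = 1.901348
dt = 1.901348 - 1.544 = 0.357348

0.357348


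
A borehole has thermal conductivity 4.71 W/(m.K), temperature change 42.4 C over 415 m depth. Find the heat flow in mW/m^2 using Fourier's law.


q = k * dT / dz * 1000
= 4.71 * 42.4 / 415 * 1000
= 0.481214 * 1000
= 481.2145 mW/m^2

481.2145


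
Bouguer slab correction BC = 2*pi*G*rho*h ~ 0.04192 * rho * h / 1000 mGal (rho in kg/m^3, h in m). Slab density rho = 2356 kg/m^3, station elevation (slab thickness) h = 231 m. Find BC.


BC = 0.04192 * rho * h / 1000
= 0.04192 * 2356 * 231 / 1000
= 22.8144 mGal

22.8144


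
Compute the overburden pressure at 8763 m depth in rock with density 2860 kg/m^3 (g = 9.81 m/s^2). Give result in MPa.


P = rho * g * z / 1e6
= 2860 * 9.81 * 8763 / 1e6
= 245859985.8 / 1e6
= 245.86 MPa

245.86


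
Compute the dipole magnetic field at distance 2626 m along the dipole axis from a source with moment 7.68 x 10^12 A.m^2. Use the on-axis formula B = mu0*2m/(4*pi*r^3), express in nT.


m = 7.68 x 10^12 = 7680000000000 A.m^2
2m = 15360000000000 A.m^2
r^3 = 2626^3 = 18108570376
B = (4pi*10^-7) * 15360000000000 / (4*pi * 18108570376) * 1e9
= 19301945.263656 / 227559006641.02 * 1e9
= 84821.7152 nT

84821.7152


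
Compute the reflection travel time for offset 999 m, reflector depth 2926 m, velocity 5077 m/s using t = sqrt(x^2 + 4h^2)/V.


x^2 + 4h^2 = 999^2 + 4*2926^2 = 998001 + 34245904 = 35243905
sqrt(35243905) = 5936.6577
t = 5936.6577 / 5077 = 1.1693 s

1.1693


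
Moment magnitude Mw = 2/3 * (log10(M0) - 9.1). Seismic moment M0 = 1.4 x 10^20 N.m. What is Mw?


log10(M0) = log10(1.4 x 10^20) = 20.1461
Mw = 2/3 * (20.1461 - 9.1)
= 2/3 * 11.0461
= 7.36

7.36


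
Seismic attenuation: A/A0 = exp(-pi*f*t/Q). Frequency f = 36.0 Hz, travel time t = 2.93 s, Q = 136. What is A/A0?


pi*f*t/Q = pi*36.0*2.93/136 = 2.436582
A/A0 = exp(-2.436582) = 0.087459

0.087459


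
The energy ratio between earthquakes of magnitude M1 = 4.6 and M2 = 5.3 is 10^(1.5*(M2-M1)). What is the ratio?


M2 - M1 = 5.3 - 4.6 = 0.7
1.5 * 0.7 = 1.05
ratio = 10^1.05 = 11.22

11.22


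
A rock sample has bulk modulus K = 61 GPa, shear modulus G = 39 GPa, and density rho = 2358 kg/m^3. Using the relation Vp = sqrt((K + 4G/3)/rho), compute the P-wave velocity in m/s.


First compute the effective modulus:
K + 4G/3 = 61e9 + 4*39e9/3 = 113000000000.0 Pa
Then divide by density:
113000000000.0 / 2358 = 47921967.7693 Pa/(kg/m^3)
Take the square root:
Vp = sqrt(47921967.7693) = 6922.57 m/s

6922.57


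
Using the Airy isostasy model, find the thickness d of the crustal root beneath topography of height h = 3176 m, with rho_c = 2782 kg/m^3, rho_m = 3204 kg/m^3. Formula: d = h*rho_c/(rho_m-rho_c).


rho_m - rho_c = 3204 - 2782 = 422
d = 3176 * 2782 / 422
= 8835632 / 422
= 20937.52 m

20937.52


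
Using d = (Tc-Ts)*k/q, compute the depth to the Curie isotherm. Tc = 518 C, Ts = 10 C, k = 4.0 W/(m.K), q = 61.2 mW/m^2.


T_Curie - T_surf = 518 - 10 = 508 C
Convert q to W/m^2: 61.2 mW/m^2 = 0.0612 W/m^2
d = 508 * 4.0 / 0.0612 = 33202.61 m

33202.61


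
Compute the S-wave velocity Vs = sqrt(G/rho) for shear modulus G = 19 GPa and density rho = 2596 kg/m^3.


Convert G to Pa: G = 19e9 Pa
Compute G/rho = 19e9 / 2596 = 7318952.2342
Vs = sqrt(7318952.2342) = 2705.36 m/s

2705.36


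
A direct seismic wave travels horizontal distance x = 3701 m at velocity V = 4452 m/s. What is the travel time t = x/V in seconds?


t = x / V
= 3701 / 4452
= 0.8313 s

0.8313


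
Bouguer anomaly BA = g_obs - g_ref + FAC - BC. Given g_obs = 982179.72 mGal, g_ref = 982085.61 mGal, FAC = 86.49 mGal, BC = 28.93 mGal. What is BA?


BA = g_obs - g_ref + FAC - BC
= 982179.72 - 982085.61 + 86.49 - 28.93
= 151.67 mGal

151.67


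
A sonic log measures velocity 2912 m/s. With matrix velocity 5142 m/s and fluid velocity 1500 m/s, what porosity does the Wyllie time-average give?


1/V - 1/Vm = 1/2912 - 1/5142 = 0.00014893
1/Vf - 1/Vm = 1/1500 - 1/5142 = 0.00047219
phi = 0.00014893 / 0.00047219 = 0.3154

0.3154


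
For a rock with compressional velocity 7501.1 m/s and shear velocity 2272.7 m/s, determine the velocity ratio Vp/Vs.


Vp/Vs = 7501.1 / 2272.7
= 3.3005

3.3005


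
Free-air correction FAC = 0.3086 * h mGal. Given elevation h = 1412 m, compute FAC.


FAC = 0.3086 * h
= 0.3086 * 1412
= 435.7432 mGal

435.7432


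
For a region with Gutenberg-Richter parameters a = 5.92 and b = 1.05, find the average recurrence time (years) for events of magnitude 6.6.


log10(N) = 5.92 - 1.05*6.6 = -1.01
N = 10^-1.01 = 0.097724
T = 1/N = 1/0.097724 = 10.2329 years

10.2329


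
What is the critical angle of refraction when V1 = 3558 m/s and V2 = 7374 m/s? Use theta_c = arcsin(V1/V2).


V1/V2 = 3558/7374 = 0.482506
theta_c = arcsin(0.482506) = 28.8492 degrees

28.8492


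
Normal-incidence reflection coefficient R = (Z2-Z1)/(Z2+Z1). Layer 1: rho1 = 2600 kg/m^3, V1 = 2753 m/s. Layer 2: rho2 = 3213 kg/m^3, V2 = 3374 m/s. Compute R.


Z1 = 2600 * 2753 = 7157800
Z2 = 3213 * 3374 = 10840662
R = (10840662 - 7157800) / (10840662 + 7157800) = 3682862 / 17998462 = 0.2046

0.2046


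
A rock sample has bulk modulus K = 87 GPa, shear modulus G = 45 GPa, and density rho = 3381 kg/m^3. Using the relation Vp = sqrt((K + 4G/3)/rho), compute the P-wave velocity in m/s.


First compute the effective modulus:
K + 4G/3 = 87e9 + 4*45e9/3 = 147000000000.0 Pa
Then divide by density:
147000000000.0 / 3381 = 43478260.8696 Pa/(kg/m^3)
Take the square root:
Vp = sqrt(43478260.8696) = 6593.8 m/s

6593.8


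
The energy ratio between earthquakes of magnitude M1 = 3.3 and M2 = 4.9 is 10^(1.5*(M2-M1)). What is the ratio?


M2 - M1 = 4.9 - 3.3 = 1.6
1.5 * 1.6 = 2.4
ratio = 10^2.4 = 251.19

251.19


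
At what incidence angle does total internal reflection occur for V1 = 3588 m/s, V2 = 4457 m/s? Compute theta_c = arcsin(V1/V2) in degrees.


V1/V2 = 3588/4457 = 0.805026
theta_c = arcsin(0.805026) = 53.6127 degrees

53.6127


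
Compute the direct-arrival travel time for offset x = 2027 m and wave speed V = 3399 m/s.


t = x / V
= 2027 / 3399
= 0.5964 s

0.5964


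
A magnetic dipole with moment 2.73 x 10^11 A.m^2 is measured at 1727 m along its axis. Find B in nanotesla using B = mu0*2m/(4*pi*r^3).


m = 2.73 x 10^11 = 273000000000 A.m^2
2m = 546000000000 A.m^2
r^3 = 1727^3 = 5150827583
B = (4pi*10^-7) * 546000000000 / (4*pi * 5150827583) * 1e9
= 686123.835544 / 64727208378.64 * 1e9
= 10600.2383 nT

10600.2383


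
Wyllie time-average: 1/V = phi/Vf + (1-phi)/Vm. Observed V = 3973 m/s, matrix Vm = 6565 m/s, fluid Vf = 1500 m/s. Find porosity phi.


1/V - 1/Vm = 1/3973 - 1/6565 = 9.938e-05
1/Vf - 1/Vm = 1/1500 - 1/6565 = 0.00051434
phi = 9.938e-05 / 0.00051434 = 0.1932

0.1932


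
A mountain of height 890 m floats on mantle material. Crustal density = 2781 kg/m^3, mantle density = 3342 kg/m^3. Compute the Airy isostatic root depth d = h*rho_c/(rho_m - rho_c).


rho_m - rho_c = 3342 - 2781 = 561
d = 890 * 2781 / 561
= 2475090 / 561
= 4411.93 m

4411.93


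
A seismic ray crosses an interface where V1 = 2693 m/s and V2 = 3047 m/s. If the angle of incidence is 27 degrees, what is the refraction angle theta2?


sin(theta1) = sin(27 deg) = 0.45399
sin(theta2) = V2/V1 * sin(theta1) = 3047/2693 * 0.45399 = 0.513668
theta2 = arcsin(0.513668) = 30.9085 degrees

30.9085


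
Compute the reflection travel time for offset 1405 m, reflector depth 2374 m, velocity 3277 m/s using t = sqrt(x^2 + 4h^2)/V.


x^2 + 4h^2 = 1405^2 + 4*2374^2 = 1974025 + 22543504 = 24517529
sqrt(24517529) = 4951.5178
t = 4951.5178 / 3277 = 1.511 s

1.511


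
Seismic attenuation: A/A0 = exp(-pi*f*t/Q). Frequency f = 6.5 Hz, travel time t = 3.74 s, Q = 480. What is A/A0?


pi*f*t/Q = pi*6.5*3.74/480 = 0.159109
A/A0 = exp(-0.159109) = 0.852904

0.852904


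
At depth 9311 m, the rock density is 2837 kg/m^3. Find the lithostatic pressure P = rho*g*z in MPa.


P = rho * g * z / 1e6
= 2837 * 9.81 * 9311 / 1e6
= 259134161.67 / 1e6
= 259.1342 MPa

259.1342


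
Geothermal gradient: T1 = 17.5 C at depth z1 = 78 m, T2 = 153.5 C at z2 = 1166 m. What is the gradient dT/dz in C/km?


dT = 153.5 - 17.5 = 136.0 C
dz = 1166 - 78 = 1088 m
gradient = dT/dz * 1000 = 136.0/1088 * 1000 = 125.0 C/km

125.0


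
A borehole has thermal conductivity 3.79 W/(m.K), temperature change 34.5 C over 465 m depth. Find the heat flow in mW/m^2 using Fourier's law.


q = k * dT / dz * 1000
= 3.79 * 34.5 / 465 * 1000
= 0.281194 * 1000
= 281.1935 mW/m^2

281.1935


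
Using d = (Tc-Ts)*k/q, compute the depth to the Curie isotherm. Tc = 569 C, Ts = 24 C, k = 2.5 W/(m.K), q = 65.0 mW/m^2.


T_Curie - T_surf = 569 - 24 = 545 C
Convert q to W/m^2: 65.0 mW/m^2 = 0.065 W/m^2
d = 545 * 2.5 / 0.065 = 20961.54 m

20961.54


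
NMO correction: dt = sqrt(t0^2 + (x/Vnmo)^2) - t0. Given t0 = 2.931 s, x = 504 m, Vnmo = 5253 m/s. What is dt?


x/Vnmo = 504/5253 = 0.095945
(x/Vnmo)^2 = 0.009205
t0^2 = 8.590761
sqrt(8.590761 + 0.009205) = 2.93257
dt = 2.93257 - 2.931 = 0.00157

0.00157


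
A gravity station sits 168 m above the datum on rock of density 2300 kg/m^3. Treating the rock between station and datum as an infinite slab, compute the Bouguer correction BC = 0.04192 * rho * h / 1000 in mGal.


BC = 0.04192 * rho * h / 1000
= 0.04192 * 2300 * 168 / 1000
= 16.1979 mGal

16.1979


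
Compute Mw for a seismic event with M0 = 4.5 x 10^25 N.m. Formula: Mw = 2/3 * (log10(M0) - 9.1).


log10(M0) = log10(4.5 x 10^25) = 25.6532
Mw = 2/3 * (25.6532 - 9.1)
= 2/3 * 16.5532
= 11.04

11.04


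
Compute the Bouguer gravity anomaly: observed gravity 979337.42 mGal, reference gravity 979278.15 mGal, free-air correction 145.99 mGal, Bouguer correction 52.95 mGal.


BA = g_obs - g_ref + FAC - BC
= 979337.42 - 979278.15 + 145.99 - 52.95
= 152.31 mGal

152.31


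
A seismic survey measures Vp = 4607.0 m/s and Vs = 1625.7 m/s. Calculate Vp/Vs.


Vp/Vs = 4607.0 / 1625.7
= 2.8339

2.8339


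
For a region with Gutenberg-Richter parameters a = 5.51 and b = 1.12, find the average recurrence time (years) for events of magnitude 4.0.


log10(N) = 5.51 - 1.12*4.0 = 1.03
N = 10^1.03 = 10.715193
T = 1/N = 1/10.715193 = 0.0933 years

0.0933


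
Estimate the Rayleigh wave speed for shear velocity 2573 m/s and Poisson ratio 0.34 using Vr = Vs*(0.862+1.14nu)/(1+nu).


Numerator factor = 0.862 + 1.14*0.34 = 1.2496
Denominator = 1 + 0.34 = 1.34
Vr = 2573 * 1.2496 / 1.34 = 2399.42 m/s

2399.42


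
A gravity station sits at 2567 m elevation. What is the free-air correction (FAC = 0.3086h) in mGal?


FAC = 0.3086 * h
= 0.3086 * 2567
= 792.1762 mGal

792.1762


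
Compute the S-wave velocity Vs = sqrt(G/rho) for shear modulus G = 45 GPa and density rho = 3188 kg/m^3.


Convert G to Pa: G = 45e9 Pa
Compute G/rho = 45e9 / 3188 = 14115432.8733
Vs = sqrt(14115432.8733) = 3757.05 m/s

3757.05


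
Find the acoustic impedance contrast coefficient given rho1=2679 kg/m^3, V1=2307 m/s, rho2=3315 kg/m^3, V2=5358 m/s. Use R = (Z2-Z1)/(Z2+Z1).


Z1 = 2679 * 2307 = 6180453
Z2 = 3315 * 5358 = 17761770
R = (17761770 - 6180453) / (17761770 + 6180453) = 11581317 / 23942223 = 0.4837

0.4837


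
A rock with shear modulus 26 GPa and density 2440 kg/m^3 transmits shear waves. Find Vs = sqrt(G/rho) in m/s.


Convert G to Pa: G = 26e9 Pa
Compute G/rho = 26e9 / 2440 = 10655737.7049
Vs = sqrt(10655737.7049) = 3264.31 m/s

3264.31


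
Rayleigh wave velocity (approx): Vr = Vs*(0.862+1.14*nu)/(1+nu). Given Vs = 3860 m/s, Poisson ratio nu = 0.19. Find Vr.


Numerator factor = 0.862 + 1.14*0.19 = 1.0786
Denominator = 1 + 0.19 = 1.19
Vr = 3860 * 1.0786 / 1.19 = 3498.65 m/s

3498.65


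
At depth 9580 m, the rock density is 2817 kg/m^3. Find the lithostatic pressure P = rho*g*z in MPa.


P = rho * g * z / 1e6
= 2817 * 9.81 * 9580 / 1e6
= 264741096.6 / 1e6
= 264.7411 MPa

264.7411


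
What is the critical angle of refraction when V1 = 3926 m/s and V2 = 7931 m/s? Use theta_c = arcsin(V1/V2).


V1/V2 = 3926/7931 = 0.49502
theta_c = arcsin(0.49502) = 29.671 degrees

29.671


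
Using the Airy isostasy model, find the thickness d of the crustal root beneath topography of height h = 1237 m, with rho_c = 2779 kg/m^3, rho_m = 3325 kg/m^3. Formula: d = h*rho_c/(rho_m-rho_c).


rho_m - rho_c = 3325 - 2779 = 546
d = 1237 * 2779 / 546
= 3437623 / 546
= 6296.01 m

6296.01


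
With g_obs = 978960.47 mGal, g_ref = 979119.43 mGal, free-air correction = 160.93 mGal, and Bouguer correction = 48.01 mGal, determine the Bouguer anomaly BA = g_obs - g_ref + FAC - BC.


BA = g_obs - g_ref + FAC - BC
= 978960.47 - 979119.43 + 160.93 - 48.01
= -46.04 mGal

-46.04


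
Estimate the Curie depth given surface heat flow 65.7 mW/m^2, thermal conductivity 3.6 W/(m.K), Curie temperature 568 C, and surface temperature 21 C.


T_Curie - T_surf = 568 - 21 = 547 C
Convert q to W/m^2: 65.7 mW/m^2 = 0.0657 W/m^2
d = 547 * 3.6 / 0.0657 = 29972.6 m

29972.6


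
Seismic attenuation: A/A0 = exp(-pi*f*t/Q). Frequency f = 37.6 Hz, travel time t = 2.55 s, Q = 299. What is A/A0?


pi*f*t/Q = pi*37.6*2.55/299 = 1.007411
A/A0 = exp(-1.007411) = 0.365163

0.365163


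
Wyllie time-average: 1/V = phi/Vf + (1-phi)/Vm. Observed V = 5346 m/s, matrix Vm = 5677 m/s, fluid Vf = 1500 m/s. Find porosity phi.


1/V - 1/Vm = 1/5346 - 1/5677 = 1.091e-05
1/Vf - 1/Vm = 1/1500 - 1/5677 = 0.00049052
phi = 1.091e-05 / 0.00049052 = 0.0222

0.0222


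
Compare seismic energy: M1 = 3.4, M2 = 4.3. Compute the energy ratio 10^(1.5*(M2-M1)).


M2 - M1 = 4.3 - 3.4 = 0.9
1.5 * 0.9 = 1.35
ratio = 10^1.35 = 22.39

22.39


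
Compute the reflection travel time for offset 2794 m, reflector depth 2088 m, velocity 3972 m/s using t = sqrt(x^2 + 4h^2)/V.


x^2 + 4h^2 = 2794^2 + 4*2088^2 = 7806436 + 17438976 = 25245412
sqrt(25245412) = 5024.4813
t = 5024.4813 / 3972 = 1.265 s

1.265


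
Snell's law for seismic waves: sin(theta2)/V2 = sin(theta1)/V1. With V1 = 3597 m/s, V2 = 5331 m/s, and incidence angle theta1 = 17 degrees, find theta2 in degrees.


sin(theta1) = sin(17 deg) = 0.292372
sin(theta2) = V2/V1 * sin(theta1) = 5331/3597 * 0.292372 = 0.433315
theta2 = arcsin(0.433315) = 25.6781 degrees

25.6781


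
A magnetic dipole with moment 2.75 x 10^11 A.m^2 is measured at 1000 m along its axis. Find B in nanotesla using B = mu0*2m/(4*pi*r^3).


m = 2.75 x 10^11 = 275000000000 A.m^2
2m = 550000000000 A.m^2
r^3 = 1000^3 = 1000000000
B = (4pi*10^-7) * 550000000000 / (4*pi * 1000000000) * 1e9
= 691150.38379 / 12566370614.36 * 1e9
= 55000.0 nT

55000.0


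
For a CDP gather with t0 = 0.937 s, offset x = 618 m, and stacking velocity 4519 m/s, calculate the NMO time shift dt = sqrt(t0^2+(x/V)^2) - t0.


x/Vnmo = 618/4519 = 0.136756
(x/Vnmo)^2 = 0.018702
t0^2 = 0.877969
sqrt(0.877969 + 0.018702) = 0.946927
dt = 0.946927 - 0.937 = 0.009927

0.009927


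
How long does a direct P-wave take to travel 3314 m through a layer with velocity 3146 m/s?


t = x / V
= 3314 / 3146
= 1.0534 s

1.0534


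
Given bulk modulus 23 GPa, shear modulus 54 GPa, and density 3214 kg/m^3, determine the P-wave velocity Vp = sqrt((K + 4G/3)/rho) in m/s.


First compute the effective modulus:
K + 4G/3 = 23e9 + 4*54e9/3 = 95000000000.0 Pa
Then divide by density:
95000000000.0 / 3214 = 29558182.9496 Pa/(kg/m^3)
Take the square root:
Vp = sqrt(29558182.9496) = 5436.74 m/s

5436.74


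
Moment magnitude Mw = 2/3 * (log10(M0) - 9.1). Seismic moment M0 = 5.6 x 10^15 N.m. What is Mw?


log10(M0) = log10(5.6 x 10^15) = 15.7482
Mw = 2/3 * (15.7482 - 9.1)
= 2/3 * 6.6482
= 4.43

4.43


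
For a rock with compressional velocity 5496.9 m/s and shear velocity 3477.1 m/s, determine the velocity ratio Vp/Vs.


Vp/Vs = 5496.9 / 3477.1
= 1.5809

1.5809


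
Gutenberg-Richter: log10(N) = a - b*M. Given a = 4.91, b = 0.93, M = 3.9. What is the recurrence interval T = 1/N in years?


log10(N) = 4.91 - 0.93*3.9 = 1.283
N = 10^1.283 = 19.186687
T = 1/N = 1/19.186687 = 0.0521 years

0.0521


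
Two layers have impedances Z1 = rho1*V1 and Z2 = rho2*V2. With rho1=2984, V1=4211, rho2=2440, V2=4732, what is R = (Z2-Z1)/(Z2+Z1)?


Z1 = 2984 * 4211 = 12565624
Z2 = 2440 * 4732 = 11546080
R = (11546080 - 12565624) / (11546080 + 12565624) = -1019544 / 24111704 = -0.0423

-0.0423


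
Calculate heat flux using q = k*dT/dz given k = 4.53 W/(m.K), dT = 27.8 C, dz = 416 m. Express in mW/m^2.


q = k * dT / dz * 1000
= 4.53 * 27.8 / 416 * 1000
= 0.302726 * 1000
= 302.726 mW/m^2

302.726


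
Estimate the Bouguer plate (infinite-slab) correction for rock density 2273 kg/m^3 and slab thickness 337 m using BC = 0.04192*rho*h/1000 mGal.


BC = 0.04192 * rho * h / 1000
= 0.04192 * 2273 * 337 / 1000
= 32.1108 mGal

32.1108


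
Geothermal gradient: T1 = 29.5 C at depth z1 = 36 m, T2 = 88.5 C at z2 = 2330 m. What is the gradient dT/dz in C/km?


dT = 88.5 - 29.5 = 59.0 C
dz = 2330 - 36 = 2294 m
gradient = dT/dz * 1000 = 59.0/2294 * 1000 = 25.7193 C/km

25.7193


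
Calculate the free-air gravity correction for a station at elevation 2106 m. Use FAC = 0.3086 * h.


FAC = 0.3086 * h
= 0.3086 * 2106
= 649.9116 mGal

649.9116


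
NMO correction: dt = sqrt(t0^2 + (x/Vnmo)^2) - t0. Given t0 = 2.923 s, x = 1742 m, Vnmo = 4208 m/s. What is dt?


x/Vnmo = 1742/4208 = 0.413973
(x/Vnmo)^2 = 0.171374
t0^2 = 8.543929
sqrt(8.543929 + 0.171374) = 2.952169
dt = 2.952169 - 2.923 = 0.029169

0.029169


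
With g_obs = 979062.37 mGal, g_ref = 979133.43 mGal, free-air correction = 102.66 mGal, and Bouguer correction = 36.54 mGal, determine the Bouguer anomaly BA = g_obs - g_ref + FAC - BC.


BA = g_obs - g_ref + FAC - BC
= 979062.37 - 979133.43 + 102.66 - 36.54
= -4.94 mGal

-4.94


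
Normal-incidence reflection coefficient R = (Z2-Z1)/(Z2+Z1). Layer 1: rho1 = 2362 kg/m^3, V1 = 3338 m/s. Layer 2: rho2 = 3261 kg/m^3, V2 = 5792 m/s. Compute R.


Z1 = 2362 * 3338 = 7884356
Z2 = 3261 * 5792 = 18887712
R = (18887712 - 7884356) / (18887712 + 7884356) = 11003356 / 26772068 = 0.411

0.411


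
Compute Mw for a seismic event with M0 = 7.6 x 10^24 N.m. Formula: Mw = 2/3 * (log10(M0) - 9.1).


log10(M0) = log10(7.6 x 10^24) = 24.8808
Mw = 2/3 * (24.8808 - 9.1)
= 2/3 * 15.7808
= 10.52

10.52


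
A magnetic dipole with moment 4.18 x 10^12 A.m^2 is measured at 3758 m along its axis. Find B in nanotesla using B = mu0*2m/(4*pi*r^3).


m = 4.18 x 10^12 = 4180000000000 A.m^2
2m = 8360000000000 A.m^2
r^3 = 3758^3 = 53072595512
B = (4pi*10^-7) * 8360000000000 / (4*pi * 53072595512) * 1e9
= 10505485.833604 / 666929904669.77 * 1e9
= 15752.009 nT

15752.009


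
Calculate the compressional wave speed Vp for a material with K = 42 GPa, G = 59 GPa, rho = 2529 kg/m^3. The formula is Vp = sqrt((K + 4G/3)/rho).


First compute the effective modulus:
K + 4G/3 = 42e9 + 4*59e9/3 = 120666666666.67 Pa
Then divide by density:
120666666666.67 / 2529 = 47713193.6207 Pa/(kg/m^3)
Take the square root:
Vp = sqrt(47713193.6207) = 6907.47 m/s

6907.47


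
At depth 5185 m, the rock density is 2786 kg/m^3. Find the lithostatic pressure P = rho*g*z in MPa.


P = rho * g * z / 1e6
= 2786 * 9.81 * 5185 / 1e6
= 141709472.1 / 1e6
= 141.7095 MPa

141.7095


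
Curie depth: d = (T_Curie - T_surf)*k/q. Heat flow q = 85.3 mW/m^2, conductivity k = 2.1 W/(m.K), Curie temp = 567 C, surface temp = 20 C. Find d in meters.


T_Curie - T_surf = 567 - 20 = 547 C
Convert q to W/m^2: 85.3 mW/m^2 = 0.0853 W/m^2
d = 547 * 2.1 / 0.0853 = 13466.59 m

13466.59


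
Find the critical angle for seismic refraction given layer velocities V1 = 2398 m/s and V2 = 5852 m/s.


V1/V2 = 2398/5852 = 0.409774
theta_c = arcsin(0.409774) = 24.1907 degrees

24.1907


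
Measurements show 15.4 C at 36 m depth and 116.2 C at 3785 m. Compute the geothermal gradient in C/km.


dT = 116.2 - 15.4 = 100.8 C
dz = 3785 - 36 = 3749 m
gradient = dT/dz * 1000 = 100.8/3749 * 1000 = 26.8872 C/km

26.8872


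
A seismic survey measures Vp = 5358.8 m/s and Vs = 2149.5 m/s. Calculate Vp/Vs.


Vp/Vs = 5358.8 / 2149.5
= 2.493

2.493


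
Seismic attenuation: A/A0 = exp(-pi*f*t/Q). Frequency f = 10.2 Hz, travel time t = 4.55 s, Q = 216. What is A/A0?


pi*f*t/Q = pi*10.2*4.55/216 = 0.675006
A/A0 = exp(-0.675006) = 0.509153

0.509153


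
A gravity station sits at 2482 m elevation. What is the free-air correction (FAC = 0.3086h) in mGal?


FAC = 0.3086 * h
= 0.3086 * 2482
= 765.9452 mGal

765.9452


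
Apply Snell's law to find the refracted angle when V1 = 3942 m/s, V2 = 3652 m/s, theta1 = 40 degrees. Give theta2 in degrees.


sin(theta1) = sin(40 deg) = 0.642788
sin(theta2) = V2/V1 * sin(theta1) = 3652/3942 * 0.642788 = 0.5955
theta2 = arcsin(0.5955) = 36.5483 degrees

36.5483


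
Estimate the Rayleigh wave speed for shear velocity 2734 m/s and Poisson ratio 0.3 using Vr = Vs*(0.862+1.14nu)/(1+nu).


Numerator factor = 0.862 + 1.14*0.3 = 1.204
Denominator = 1 + 0.3 = 1.3
Vr = 2734 * 1.204 / 1.3 = 2532.1 m/s

2532.1


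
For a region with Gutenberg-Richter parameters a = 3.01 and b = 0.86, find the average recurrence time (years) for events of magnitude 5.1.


log10(N) = 3.01 - 0.86*5.1 = -1.376
N = 10^-1.376 = 0.042073
T = 1/N = 1/0.042073 = 23.7684 years

23.7684


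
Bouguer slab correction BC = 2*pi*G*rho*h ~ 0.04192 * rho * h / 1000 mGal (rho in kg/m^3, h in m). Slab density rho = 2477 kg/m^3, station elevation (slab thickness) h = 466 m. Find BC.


BC = 0.04192 * rho * h / 1000
= 0.04192 * 2477 * 466 / 1000
= 48.3875 mGal

48.3875


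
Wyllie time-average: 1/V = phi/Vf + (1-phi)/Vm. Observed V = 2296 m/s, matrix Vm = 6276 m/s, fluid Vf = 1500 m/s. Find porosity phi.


1/V - 1/Vm = 1/2296 - 1/6276 = 0.0002762
1/Vf - 1/Vm = 1/1500 - 1/6276 = 0.00050733
phi = 0.0002762 / 0.00050733 = 0.5444

0.5444


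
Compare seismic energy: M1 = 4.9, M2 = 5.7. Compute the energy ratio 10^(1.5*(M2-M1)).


M2 - M1 = 5.7 - 4.9 = 0.8
1.5 * 0.8 = 1.2
ratio = 10^1.2 = 15.85

15.85


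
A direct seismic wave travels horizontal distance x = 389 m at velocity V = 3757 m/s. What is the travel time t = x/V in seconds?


t = x / V
= 389 / 3757
= 0.1035 s

0.1035


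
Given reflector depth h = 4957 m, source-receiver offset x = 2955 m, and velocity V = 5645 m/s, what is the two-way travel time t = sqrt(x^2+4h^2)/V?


x^2 + 4h^2 = 2955^2 + 4*4957^2 = 8732025 + 98287396 = 107019421
sqrt(107019421) = 10345.0191
t = 10345.0191 / 5645 = 1.8326 s

1.8326


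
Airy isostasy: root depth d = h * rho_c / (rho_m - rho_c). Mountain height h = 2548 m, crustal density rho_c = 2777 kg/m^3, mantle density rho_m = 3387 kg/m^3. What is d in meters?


rho_m - rho_c = 3387 - 2777 = 610
d = 2548 * 2777 / 610
= 7075796 / 610
= 11599.67 m

11599.67


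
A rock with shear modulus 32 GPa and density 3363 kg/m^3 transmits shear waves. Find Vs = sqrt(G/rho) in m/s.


Convert G to Pa: G = 32e9 Pa
Compute G/rho = 32e9 / 3363 = 9515313.708
Vs = sqrt(9515313.708) = 3084.69 m/s

3084.69


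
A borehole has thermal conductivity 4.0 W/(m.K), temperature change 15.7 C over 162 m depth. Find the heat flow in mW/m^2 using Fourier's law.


q = k * dT / dz * 1000
= 4.0 * 15.7 / 162 * 1000
= 0.387654 * 1000
= 387.6543 mW/m^2

387.6543


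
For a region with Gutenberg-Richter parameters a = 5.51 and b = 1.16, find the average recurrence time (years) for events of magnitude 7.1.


log10(N) = 5.51 - 1.16*7.1 = -2.726
N = 10^-2.726 = 0.001879
T = 1/N = 1/0.001879 = 532.1083 years

532.1083


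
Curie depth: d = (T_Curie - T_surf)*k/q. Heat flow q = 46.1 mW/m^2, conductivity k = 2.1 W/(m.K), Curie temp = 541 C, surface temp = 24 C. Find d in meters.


T_Curie - T_surf = 541 - 24 = 517 C
Convert q to W/m^2: 46.1 mW/m^2 = 0.0461 W/m^2
d = 517 * 2.1 / 0.0461 = 23550.98 m

23550.98


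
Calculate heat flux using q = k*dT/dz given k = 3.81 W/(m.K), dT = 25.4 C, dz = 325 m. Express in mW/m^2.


q = k * dT / dz * 1000
= 3.81 * 25.4 / 325 * 1000
= 0.297766 * 1000
= 297.7662 mW/m^2

297.7662


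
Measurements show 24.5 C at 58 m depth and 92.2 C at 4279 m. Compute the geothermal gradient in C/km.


dT = 92.2 - 24.5 = 67.7 C
dz = 4279 - 58 = 4221 m
gradient = dT/dz * 1000 = 67.7/4221 * 1000 = 16.0389 C/km

16.0389


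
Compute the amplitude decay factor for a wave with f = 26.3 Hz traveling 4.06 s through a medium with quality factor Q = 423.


pi*f*t/Q = pi*26.3*4.06/423 = 0.793033
A/A0 = exp(-0.793033) = 0.45247

0.45247


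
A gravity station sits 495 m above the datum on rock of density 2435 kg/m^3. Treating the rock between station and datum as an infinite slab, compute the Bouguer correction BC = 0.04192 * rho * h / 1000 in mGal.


BC = 0.04192 * rho * h / 1000
= 0.04192 * 2435 * 495 / 1000
= 50.5272 mGal

50.5272


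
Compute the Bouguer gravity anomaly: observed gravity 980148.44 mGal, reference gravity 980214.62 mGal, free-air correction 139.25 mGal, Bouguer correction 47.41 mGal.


BA = g_obs - g_ref + FAC - BC
= 980148.44 - 980214.62 + 139.25 - 47.41
= 25.66 mGal

25.66


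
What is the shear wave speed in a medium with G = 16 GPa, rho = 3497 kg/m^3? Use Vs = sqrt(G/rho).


Convert G to Pa: G = 16e9 Pa
Compute G/rho = 16e9 / 3497 = 4575350.3003
Vs = sqrt(4575350.3003) = 2139.01 m/s

2139.01


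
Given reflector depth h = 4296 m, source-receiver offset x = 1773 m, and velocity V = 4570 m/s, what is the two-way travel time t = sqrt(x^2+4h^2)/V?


x^2 + 4h^2 = 1773^2 + 4*4296^2 = 3143529 + 73822464 = 76965993
sqrt(76965993) = 8773.0264
t = 8773.0264 / 4570 = 1.9197 s

1.9197


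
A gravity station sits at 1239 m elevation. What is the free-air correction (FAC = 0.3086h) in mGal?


FAC = 0.3086 * h
= 0.3086 * 1239
= 382.3554 mGal

382.3554


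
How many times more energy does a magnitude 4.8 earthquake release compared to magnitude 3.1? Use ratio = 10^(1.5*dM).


M2 - M1 = 4.8 - 3.1 = 1.7
1.5 * 1.7 = 2.55
ratio = 10^2.55 = 354.81

354.81


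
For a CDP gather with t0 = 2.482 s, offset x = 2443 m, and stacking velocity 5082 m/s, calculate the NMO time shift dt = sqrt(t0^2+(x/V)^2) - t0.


x/Vnmo = 2443/5082 = 0.480716
(x/Vnmo)^2 = 0.231088
t0^2 = 6.160324
sqrt(6.160324 + 0.231088) = 2.528124
dt = 2.528124 - 2.482 = 0.046124

0.046124


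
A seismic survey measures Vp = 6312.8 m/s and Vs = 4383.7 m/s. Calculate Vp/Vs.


Vp/Vs = 6312.8 / 4383.7
= 1.4401

1.4401
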